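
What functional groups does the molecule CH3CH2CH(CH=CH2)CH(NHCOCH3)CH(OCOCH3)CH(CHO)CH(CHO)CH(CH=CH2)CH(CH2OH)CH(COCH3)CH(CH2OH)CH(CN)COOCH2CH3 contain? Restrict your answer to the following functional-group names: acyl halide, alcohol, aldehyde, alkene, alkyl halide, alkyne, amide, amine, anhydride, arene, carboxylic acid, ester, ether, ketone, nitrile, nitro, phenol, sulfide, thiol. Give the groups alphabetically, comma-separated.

pendant –CH=CH2: C=C double bond → alkene.
pendant –NHC(=O)CH3: N bonded to a carbonyl → amide (not amine).
pendant –OC(=O)CH3: an acyloxy group → ester.
pendant –CHO: carbonyl C bonded to C and H → aldehyde.
pendant –CHO: carbonyl C bonded to C and H → aldehyde.
pendant –CH=CH2: C=C double bond → alkene.
pendant –CH2OH on an sp³ backbone C → alcohol.
pendant –COCH3: carbonyl C bonded to two carbons → ketone.
pendant –CH2OH on an sp³ backbone C → alcohol.
pendant –C≡N: nitrile.
–C(=O)OCH2CH3: carbonyl C bonded to C and to –OEt → ester.

alcohol, aldehyde, alkene, amide, ester, ketone, nitrile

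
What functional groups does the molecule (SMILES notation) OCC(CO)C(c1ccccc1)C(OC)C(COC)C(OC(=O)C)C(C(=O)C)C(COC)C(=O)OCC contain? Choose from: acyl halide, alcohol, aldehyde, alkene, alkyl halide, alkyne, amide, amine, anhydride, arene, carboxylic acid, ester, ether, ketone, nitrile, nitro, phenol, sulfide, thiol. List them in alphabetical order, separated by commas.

alcohol, arene, ester, ether, ketone

HO– on an sp³ carbon → alcohol.
pendant –CH2OH on an sp³ backbone C → alcohol.
pendant –C6H5: benzene ring → arene.
pendant –OCH3: C–O–C with sp³ C, no adjacent C=O → ether.
pendant –CH2OCH3: C–O–C linkage → ether.
pendant –OC(=O)CH3: an acyloxy group → ester.
pendant –COCH3: carbonyl C bonded to two carbons → ketone.
pendant –CH2OCH3: C–O–C linkage → ether.
–C(=O)OCH2CH3: carbonyl C bonded to C and to –OEt → ester.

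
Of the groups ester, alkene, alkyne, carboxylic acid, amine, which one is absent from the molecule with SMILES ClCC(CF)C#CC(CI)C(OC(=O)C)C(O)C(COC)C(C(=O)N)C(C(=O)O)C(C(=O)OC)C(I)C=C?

amine

carboxylic acid: present (CH(COOH) — pendant –COOH: carbonyl C bonded to C and –OH → carboxylic acid).
alkene: present (CH=CH2 — C=C double bond → alkene).
ester: present (CH(OCOCH3) — pendant –OC(=O)CH3: an acyloxy group → ester).
alkyne: present (C≡C — C≡C triple bond → alkyne).
amine: absent. In CH(CONH2), the nitrogen is bonded directly to a carbonyl carbon, making it part of an amide, not a free amine.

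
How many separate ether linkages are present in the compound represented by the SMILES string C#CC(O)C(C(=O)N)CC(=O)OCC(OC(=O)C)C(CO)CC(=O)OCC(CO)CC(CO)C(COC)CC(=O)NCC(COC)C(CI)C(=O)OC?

Reading the structure from left to right:
  HC≡C: C≡C triple bond → alkyne.
  CH(OH): –OH on an sp³ carbon → alcohol (secondary).
  CH(CONH2): pendant –CONH2: carbonyl C bonded to C and N → amide.
  CH2COOCH2: –C(=O)–O–C with C on the carbonyl side → ester.
  CH(OCOCH3): pendant –OC(=O)CH3: an acyloxy group → ester.
  CH(CH2OH): pendant –CH2OH on an sp³ backbone C → alcohol.
  CH2COOCH2: –C(=O)–O–C with C on the carbonyl side → ester.
  CH(CH2OH): pendant –CH2OH on an sp³ backbone C → alcohol.
  CH(CH2OH): pendant –CH2OH on an sp³ backbone C → alcohol.
  CH(CH2OCH3): pendant –CH2OCH3: C–O–C linkage → ether.
  CH2CONHCH2: –C(=O)–N– linkage → amide (the N is not an amine).
  CH(CH2OCH3): pendant –CH2OCH3: C–O–C linkage → ether.
  CH(CH2I): pendant –CH2X: halogen on sp³ carbon → alkyl halide.
  COOCH3: –C(=O)OCH3: carbonyl C bonded to C and to –OCH3 → ester (not ketone + ether).
Ether appears at: CH(CH2OCH3), CH(CH2OCH3) → 2.

2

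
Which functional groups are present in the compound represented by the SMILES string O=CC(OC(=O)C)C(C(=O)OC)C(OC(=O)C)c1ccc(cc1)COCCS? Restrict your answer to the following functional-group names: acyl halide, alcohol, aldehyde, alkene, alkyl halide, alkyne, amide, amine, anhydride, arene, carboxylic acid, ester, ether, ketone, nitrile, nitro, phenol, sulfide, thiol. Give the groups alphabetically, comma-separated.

terminal –CHO: carbonyl C bonded to H and C → aldehyde.
pendant –OC(=O)CH3: an acyloxy group → ester.
pendant –COOCH3: carbonyl C bonded to C and –OCH3 → ester.
pendant –OC(=O)CH3: an acyloxy group → ester.
para-disubstituted benzene ring → arene.
C–O–C with sp³ carbons on both sides and no adjacent C=O → ether.
–SH on an sp³ carbon → thiol.

aldehyde, arene, ester, ether, thiol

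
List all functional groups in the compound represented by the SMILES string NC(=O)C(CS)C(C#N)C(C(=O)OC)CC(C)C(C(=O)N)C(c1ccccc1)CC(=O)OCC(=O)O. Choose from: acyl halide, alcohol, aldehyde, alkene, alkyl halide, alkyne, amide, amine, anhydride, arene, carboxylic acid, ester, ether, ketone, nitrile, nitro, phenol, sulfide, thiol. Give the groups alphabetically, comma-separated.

amide, arene, carboxylic acid, ester, nitrile, thiol

Taking each segment in turn:
  H2NCO: –C(=O)NH2: carbonyl C bonded to C and to N → amide (the N is not a separate amine).
  CH(CH2SH): pendant –CH2SH → thiol.
  CH(CN): pendant –C≡N: nitrile.
  CH(COOCH3): pendant –COOCH3: carbonyl C bonded to C and –OCH3 → ester.
  CH(CONH2): pendant –CONH2: carbonyl C bonded to C and N → amide.
  CH(C6H5): pendant –C6H5: benzene ring → arene.
  CH2COOCH2: –C(=O)–O–C with C on the carbonyl side → ester.
  COOH: –COOH: carbonyl C bonded to –OH and C → carboxylic acid (the –OH is not a separate alcohol).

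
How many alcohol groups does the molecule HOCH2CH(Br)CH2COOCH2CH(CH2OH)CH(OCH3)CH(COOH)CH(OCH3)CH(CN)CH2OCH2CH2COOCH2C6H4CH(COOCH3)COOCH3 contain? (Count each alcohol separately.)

2

Taking each segment in turn:
  HOCH2: HO– on an sp³ carbon → alcohol.
  CH(Br): halogen on an sp³ carbon → alkyl halide.
  CH2COOCH2: –C(=O)–O–C with C on the carbonyl side → ester.
  CH(CH2OH): pendant –CH2OH on an sp³ backbone C → alcohol.
  CH(OCH3): pendant –OCH3: C–O–C with sp³ C, no adjacent C=O → ether.
  CH(COOH): pendant –COOH: carbonyl C bonded to C and –OH → carboxylic acid.
  CH(OCH3): pendant –OCH3: C–O–C with sp³ C, no adjacent C=O → ether.
  CH(CN): pendant –C≡N: nitrile.
  CH2OCH2: C–O–C with sp³ carbons on both sides and no adjacent C=O → ether.
  CH2COOCH2: –C(=O)–O–C with C on the carbonyl side → ester.
  C6H4: para-disubstituted benzene ring → arene.
  CH(COOCH3): pendant –COOCH3: carbonyl C bonded to C and –OCH3 → ester.
  COOCH3: –C(=O)OCH3: carbonyl C bonded to C and to –OCH3 → ester (not ketone + ether).
Alcohol appears at: HOCH2, CH(CH2OH) → 2.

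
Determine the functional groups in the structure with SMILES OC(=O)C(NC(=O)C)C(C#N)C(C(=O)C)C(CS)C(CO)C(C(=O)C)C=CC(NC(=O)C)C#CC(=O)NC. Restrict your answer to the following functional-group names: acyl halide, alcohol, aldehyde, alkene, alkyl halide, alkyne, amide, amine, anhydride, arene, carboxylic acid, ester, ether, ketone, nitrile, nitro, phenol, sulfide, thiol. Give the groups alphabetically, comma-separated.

–COOH: carbonyl C bonded to –OH and C → carboxylic acid (the –OH is not a separate alcohol).
pendant –NHC(=O)CH3: N bonded to a carbonyl → amide (not amine).
pendant –C≡N: nitrile.
pendant –COCH3: carbonyl C bonded to two carbons → ketone.
pendant –CH2SH → thiol.
pendant –CH2OH on an sp³ backbone C → alcohol.
pendant –COCH3: carbonyl C bonded to two carbons → ketone.
C=C double bond → alkene.
pendant –NHC(=O)CH3: N bonded to a carbonyl → amide (not amine).
C≡C triple bond → alkyne.
–C(=O)NHCH3: carbonyl C bonded to C and to N → amide (the N is not an amine).

alcohol, alkene, alkyne, amide, carboxylic acid, ketone, nitrile, thiol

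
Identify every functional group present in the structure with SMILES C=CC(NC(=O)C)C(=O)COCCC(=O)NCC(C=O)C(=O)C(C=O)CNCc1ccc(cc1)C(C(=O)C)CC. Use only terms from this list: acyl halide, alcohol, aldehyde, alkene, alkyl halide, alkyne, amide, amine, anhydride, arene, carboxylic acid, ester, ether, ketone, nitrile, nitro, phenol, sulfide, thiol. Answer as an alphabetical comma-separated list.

aldehyde, alkene, amide, amine, arene, ether, ketone

Taking each segment in turn:
  CH2=CH: C=C double bond → alkene.
  CH(NHCOCH3): pendant –NHC(=O)CH3: N bonded to a carbonyl → amide (not amine).
  CO: –C(=O)– with carbon on both sides → ketone.
  CH2OCH2: C–O–C with sp³ carbons on both sides and no adjacent C=O → ether.
  CH2CONHCH2: –C(=O)–N– linkage → amide (the N is not an amine).
  CH(CHO): pendant –CHO: carbonyl C bonded to C and H → aldehyde.
  CO: –C(=O)– with carbon on both sides → ketone.
  CH(CHO): pendant –CHO: carbonyl C bonded to C and H → aldehyde.
  CH2NHCH2: C–N–C with sp³ carbons and no adjacent C=O → amine (secondary).
  C6H4: para-disubstituted benzene ring → arene.
  CH(COCH3): pendant –COCH3: carbonyl C bonded to two carbons → ketone.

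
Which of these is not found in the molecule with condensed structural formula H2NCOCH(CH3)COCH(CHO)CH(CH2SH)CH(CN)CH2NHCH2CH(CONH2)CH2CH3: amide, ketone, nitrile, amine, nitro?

nitro

nitrile: present (CH(CN) — pendant –C≡N: nitrile).
amine: present (CH2NHCH2 — C–N–C with sp³ carbons and no adjacent C=O → amine (secondary)).
ketone: present (CO — –C(=O)– with carbon on both sides → ketone).
amide: present (H2NCO — –C(=O)NH2: carbonyl C bonded to C and to N → amide (the N is not a separate amine)).
nitro: no segment matches this pattern.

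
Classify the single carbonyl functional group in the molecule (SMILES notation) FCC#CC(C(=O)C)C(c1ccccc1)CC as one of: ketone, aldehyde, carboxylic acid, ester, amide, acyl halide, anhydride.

ketone

The carbonyl is in the CH(COCH3) segment: pendant –COCH3: carbonyl C bonded to two carbons → ketone.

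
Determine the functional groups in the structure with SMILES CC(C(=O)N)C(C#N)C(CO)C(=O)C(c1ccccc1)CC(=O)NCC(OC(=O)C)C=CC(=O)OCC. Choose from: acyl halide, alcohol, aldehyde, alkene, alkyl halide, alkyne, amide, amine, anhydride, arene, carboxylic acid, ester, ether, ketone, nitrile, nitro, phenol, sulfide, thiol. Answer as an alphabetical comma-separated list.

pendant –CONH2: carbonyl C bonded to C and N → amide.
pendant –C≡N: nitrile.
pendant –CH2OH on an sp³ backbone C → alcohol.
–C(=O)– with carbon on both sides → ketone.
pendant –C6H5: benzene ring → arene.
–C(=O)–N– linkage → amide (the N is not an amine).
pendant –OC(=O)CH3: an acyloxy group → ester.
C=C double bond → alkene.
–C(=O)OCH2CH3: carbonyl C bonded to C and to –OEt → ester.

alcohol, alkene, amide, arene, ester, ketone, nitrile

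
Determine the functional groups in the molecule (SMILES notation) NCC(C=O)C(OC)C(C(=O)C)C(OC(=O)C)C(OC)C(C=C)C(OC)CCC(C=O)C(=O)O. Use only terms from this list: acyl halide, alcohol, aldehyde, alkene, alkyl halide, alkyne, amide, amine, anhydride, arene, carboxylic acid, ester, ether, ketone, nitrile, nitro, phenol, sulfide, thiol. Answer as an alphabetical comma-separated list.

aldehyde, alkene, amine, carboxylic acid, ester, ether, ketone

–NH2 on an sp³ carbon with no adjacent C=O → amine.
pendant –CHO: carbonyl C bonded to C and H → aldehyde.
pendant –OCH3: C–O–C with sp³ C, no adjacent C=O → ether.
pendant –COCH3: carbonyl C bonded to two carbons → ketone.
pendant –OC(=O)CH3: an acyloxy group → ester.
pendant –OCH3: C–O–C with sp³ C, no adjacent C=O → ether.
pendant –CH=CH2: C=C double bond → alkene.
pendant –OCH3: C–O–C with sp³ C, no adjacent C=O → ether.
pendant –CHO: carbonyl C bonded to C and H → aldehyde.
–COOH: carbonyl C bonded to –OH and C → carboxylic acid (the –OH is not a separate alcohol).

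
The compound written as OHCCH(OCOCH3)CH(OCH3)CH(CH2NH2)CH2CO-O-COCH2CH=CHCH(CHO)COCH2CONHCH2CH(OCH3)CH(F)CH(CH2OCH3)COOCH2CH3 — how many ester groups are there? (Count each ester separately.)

Reading the structure from left to right:
  OHC: terminal –CHO: carbonyl C bonded to H and C → aldehyde.
  CH(OCOCH3): pendant –OC(=O)CH3: an acyloxy group → ester.
  CH(OCH3): pendant –OCH3: C–O–C with sp³ C, no adjacent C=O → ether.
  CH(CH2NH2): pendant –CH2NH2: N on sp³ C, no adjacent C=O → amine.
  CH2CO-O-COCH2: two acyl groups sharing one oxygen, –C(=O)–O–C(=O)– → anhydride.
  CH=CH: C=C double bond → alkene.
  CH(CHO): pendant –CHO: carbonyl C bonded to C and H → aldehyde.
  CO: –C(=O)– with carbon on both sides → ketone.
  CH2CONHCH2: –C(=O)–N– linkage → amide (the N is not an amine).
  CH(OCH3): pendant –OCH3: C–O–C with sp³ C, no adjacent C=O → ether.
  CH(F): halogen on an sp³ carbon → alkyl halide.
  CH(CH2OCH3): pendant –CH2OCH3: C–O–C linkage → ether.
  COOCH2CH3: –C(=O)OCH2CH3: carbonyl C bonded to C and to –OEt → ester.
Ester appears at: CH(OCOCH3), COOCH2CH3 → 2.

2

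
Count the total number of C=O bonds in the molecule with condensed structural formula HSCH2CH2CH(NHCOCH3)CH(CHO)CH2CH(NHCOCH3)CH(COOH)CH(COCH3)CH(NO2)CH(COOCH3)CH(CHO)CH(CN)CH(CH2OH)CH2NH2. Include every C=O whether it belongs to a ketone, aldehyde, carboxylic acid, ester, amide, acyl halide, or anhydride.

CH(NHCOCH3): amide, 1 C=O (running total 1).
CH(CHO): aldehyde, 1 C=O (running total 2).
CH(NHCOCH3): amide, 1 C=O (running total 3).
CH(COOH): carboxylic acid, 1 C=O (running total 4).
CH(COCH3): ketone, 1 C=O (running total 5).
CH(COOCH3): ester, 1 C=O (running total 6).
CH(CHO): aldehyde, 1 C=O (running total 7).

7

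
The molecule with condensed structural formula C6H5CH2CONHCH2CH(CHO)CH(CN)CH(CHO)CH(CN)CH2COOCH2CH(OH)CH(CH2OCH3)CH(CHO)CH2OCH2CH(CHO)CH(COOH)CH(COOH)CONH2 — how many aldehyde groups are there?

4

C6H5– phenyl ring → arene.
–C(=O)–N– linkage → amide (the N is not an amine).
pendant –CHO: carbonyl C bonded to C and H → aldehyde.
pendant –C≡N: nitrile.
pendant –CHO: carbonyl C bonded to C and H → aldehyde.
pendant –C≡N: nitrile.
–C(=O)–O–C with C on the carbonyl side → ester.
–OH on an sp³ carbon → alcohol (secondary).
pendant –CH2OCH3: C–O–C linkage → ether.
pendant –CHO: carbonyl C bonded to C and H → aldehyde.
C–O–C with sp³ carbons on both sides and no adjacent C=O → ether.
pendant –CHO: carbonyl C bonded to C and H → aldehyde.
pendant –COOH: carbonyl C bonded to C and –OH → carboxylic acid.
pendant –COOH: carbonyl C bonded to C and –OH → carboxylic acid.
–C(=O)NH2: carbonyl C bonded to C and to N → amide (the N is not a separate amine).
Aldehyde appears at: CH(CHO), CH(CHO), CH(CHO), CH(CHO) → 4.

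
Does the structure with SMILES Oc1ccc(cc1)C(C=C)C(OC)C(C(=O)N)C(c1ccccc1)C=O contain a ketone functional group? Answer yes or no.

no

Taking each segment in turn:
  HOC6H4: –OH attached directly to an aromatic ring → phenol (not alcohol); the ring itself is an arene.
  CH(CH=CH2): pendant –CH=CH2: C=C double bond → alkene.
  CH(OCH3): pendant –OCH3: C–O–C with sp³ C, no adjacent C=O → ether.
  CH(CONH2): pendant –CONH2: carbonyl C bonded to C and N → amide.
  CH(C6H5): pendant –C6H5: benzene ring → arene.
  CHO: terminal –CHO: carbonyl C bonded to H and C → aldehyde.
In CH(CONH2), the C=O is bonded to nitrogen, which defines an amide, not a ketone. In CHO, the carbonyl carbon carries an H, so it is an aldehyde, not a ketone.
The groups actually present are: aldehyde, alkene, amide, arene, ether, phenol.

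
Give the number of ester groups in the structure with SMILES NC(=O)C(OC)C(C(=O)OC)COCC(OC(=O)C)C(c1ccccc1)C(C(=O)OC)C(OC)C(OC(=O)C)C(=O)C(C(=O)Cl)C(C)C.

4

Working along the chain:
  H2NCO: –C(=O)NH2: carbonyl C bonded to C and to N → amide (the N is not a separate amine).
  CH(OCH3): pendant –OCH3: C–O–C with sp³ C, no adjacent C=O → ether.
  CH(COOCH3): pendant –COOCH3: carbonyl C bonded to C and –OCH3 → ester.
  CH2OCH2: C–O–C with sp³ carbons on both sides and no adjacent C=O → ether.
  CH(OCOCH3): pendant –OC(=O)CH3: an acyloxy group → ester.
  CH(C6H5): pendant –C6H5: benzene ring → arene.
  CH(COOCH3): pendant –COOCH3: carbonyl C bonded to C and –OCH3 → ester.
  CH(OCH3): pendant –OCH3: C–O–C with sp³ C, no adjacent C=O → ether.
  CH(OCOCH3): pendant –OC(=O)CH3: an acyloxy group → ester.
  CO: –C(=O)– with carbon on both sides → ketone.
  CH(COCl): pendant –C(=O)X: carbonyl C bonded to C and halogen → acyl halide.
Ester appears at: CH(COOCH3), CH(OCOCH3), CH(COOCH3), CH(OCOCH3) → 4.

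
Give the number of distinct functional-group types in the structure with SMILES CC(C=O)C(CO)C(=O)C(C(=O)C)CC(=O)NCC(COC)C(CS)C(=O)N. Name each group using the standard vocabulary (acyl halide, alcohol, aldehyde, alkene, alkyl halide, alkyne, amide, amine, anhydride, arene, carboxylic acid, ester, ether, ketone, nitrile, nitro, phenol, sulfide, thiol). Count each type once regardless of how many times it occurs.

6

Taking each segment in turn:
  CH(CHO): pendant –CHO: carbonyl C bonded to C and H → aldehyde.
  CH(CH2OH): pendant –CH2OH on an sp³ backbone C → alcohol.
  CO: –C(=O)– with carbon on both sides → ketone.
  CH(COCH3): pendant –COCH3: carbonyl C bonded to two carbons → ketone.
  CH2CONHCH2: –C(=O)–N– linkage → amide (the N is not an amine).
  CH(CH2OCH3): pendant –CH2OCH3: C–O–C linkage → ether.
  CH(CH2SH): pendant –CH2SH → thiol.
  CONH2: –C(=O)NH2: carbonyl C bonded to C and to N → amide (the N is not a separate amine).
Distinct types present: alcohol, aldehyde, amide, ether, ketone, thiol.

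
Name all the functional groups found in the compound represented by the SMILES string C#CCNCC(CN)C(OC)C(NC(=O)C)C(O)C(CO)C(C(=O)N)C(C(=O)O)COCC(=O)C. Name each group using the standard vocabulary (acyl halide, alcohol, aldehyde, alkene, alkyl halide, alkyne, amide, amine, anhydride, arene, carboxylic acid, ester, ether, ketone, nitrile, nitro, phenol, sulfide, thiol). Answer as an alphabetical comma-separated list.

Working along the chain:
  HC≡C: C≡C triple bond → alkyne.
  CH2NHCH2: C–N–C with sp³ carbons and no adjacent C=O → amine (secondary).
  CH(CH2NH2): pendant –CH2NH2: N on sp³ C, no adjacent C=O → amine.
  CH(OCH3): pendant –OCH3: C–O–C with sp³ C, no adjacent C=O → ether.
  CH(NHCOCH3): pendant –NHC(=O)CH3: N bonded to a carbonyl → amide (not amine).
  CH(OH): –OH on an sp³ carbon → alcohol (secondary).
  CH(CH2OH): pendant –CH2OH on an sp³ backbone C → alcohol.
  CH(CONH2): pendant –CONH2: carbonyl C bonded to C and N → amide.
  CH(COOH): pendant –COOH: carbonyl C bonded to C and –OH → carboxylic acid.
  CH2OCH2: C–O–C with sp³ carbons on both sides and no adjacent C=O → ether.
  CO: –C(=O)– with carbon on both sides → ketone.

alcohol, alkyne, amide, amine, carboxylic acid, ether, ketone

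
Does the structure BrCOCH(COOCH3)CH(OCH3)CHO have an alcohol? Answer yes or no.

–C(=O)Br: carbonyl C bonded to C and to a halogen → acyl halide (not alkyl halide).
pendant –COOCH3: carbonyl C bonded to C and –OCH3 → ester.
pendant –OCH3: C–O–C with sp³ C, no adjacent C=O → ether.
terminal –CHO: carbonyl C bonded to H and C → aldehyde.
The groups actually present are: acyl halide, aldehyde, ester, ether.

no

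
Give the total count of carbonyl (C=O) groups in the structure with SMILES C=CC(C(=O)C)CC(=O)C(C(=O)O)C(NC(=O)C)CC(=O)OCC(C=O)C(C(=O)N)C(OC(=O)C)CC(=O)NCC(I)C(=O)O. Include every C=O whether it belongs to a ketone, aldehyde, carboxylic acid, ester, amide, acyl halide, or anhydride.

CH(COCH3): ketone, 1 C=O (running total 1).
CO: ketone, 1 C=O (running total 2).
CH(COOH): carboxylic acid, 1 C=O (running total 3).
CH(NHCOCH3): amide, 1 C=O (running total 4).
CH2COOCH2: ester, 1 C=O (running total 5).
CH(CHO): aldehyde, 1 C=O (running total 6).
CH(CONH2): amide, 1 C=O (running total 7).
CH(OCOCH3): ester, 1 C=O (running total 8).
CH2CONHCH2: amide, 1 C=O (running total 9).
COOH: carboxylic acid, 1 C=O (running total 10).

10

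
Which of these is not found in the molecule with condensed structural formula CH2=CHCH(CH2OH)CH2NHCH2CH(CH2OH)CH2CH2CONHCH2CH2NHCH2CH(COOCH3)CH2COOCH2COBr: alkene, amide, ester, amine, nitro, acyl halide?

amide: present (CH2CONHCH2 — –C(=O)–N– linkage → amide (the N is not an amine)).
ester: present (CH(COOCH3) — pendant –COOCH3: carbonyl C bonded to C and –OCH3 → ester).
alkene: present (CH2=CH — C=C double bond → alkene).
amine: present (CH2NHCH2 — C–N–C with sp³ carbons and no adjacent C=O → amine (secondary)).
acyl halide: present (COBr — –C(=O)Br: carbonyl C bonded to C and to a halogen → acyl halide (not alkyl halide)).
nitro: no segment matches this pattern.

nitro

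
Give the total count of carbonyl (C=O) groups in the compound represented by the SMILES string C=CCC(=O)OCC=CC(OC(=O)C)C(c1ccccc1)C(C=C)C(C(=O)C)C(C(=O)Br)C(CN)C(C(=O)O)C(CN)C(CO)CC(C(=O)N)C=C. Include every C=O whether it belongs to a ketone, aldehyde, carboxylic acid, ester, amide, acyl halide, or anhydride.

6

CH2COOCH2: ester, 1 C=O (running total 1).
CH(OCOCH3): ester, 1 C=O (running total 2).
CH(COCH3): ketone, 1 C=O (running total 3).
CH(COBr): acyl halide, 1 C=O (running total 4).
CH(COOH): carboxylic acid, 1 C=O (running total 5).
CH(CONH2): amide, 1 C=O (running total 6).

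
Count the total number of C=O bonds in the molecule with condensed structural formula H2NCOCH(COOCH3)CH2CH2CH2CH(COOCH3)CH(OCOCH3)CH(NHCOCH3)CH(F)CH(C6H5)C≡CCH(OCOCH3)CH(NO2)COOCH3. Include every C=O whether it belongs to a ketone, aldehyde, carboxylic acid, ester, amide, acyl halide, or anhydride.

H2NCO: amide, 1 C=O (running total 1).
CH(COOCH3): ester, 1 C=O (running total 2).
CH(COOCH3): ester, 1 C=O (running total 3).
CH(OCOCH3): ester, 1 C=O (running total 4).
CH(NHCOCH3): amide, 1 C=O (running total 5).
CH(OCOCH3): ester, 1 C=O (running total 6).
COOCH3: ester, 1 C=O (running total 7).

7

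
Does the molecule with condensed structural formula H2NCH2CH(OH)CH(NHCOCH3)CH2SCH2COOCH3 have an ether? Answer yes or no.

no

–NH2 on an sp³ carbon with no adjacent C=O → amine.
–OH on an sp³ carbon → alcohol (secondary).
pendant –NHC(=O)CH3: N bonded to a carbonyl → amide (not amine).
C–S–C linkage → sulfide (thioether).
–C(=O)OCH3: carbonyl C bonded to C and to –OCH3 → ester (not ketone + ether).
In COOCH3, the C–O–C oxygen is adjacent to a C=O, so it belongs to an ester, not an ether.
The groups actually present are: alcohol, amide, amine, ester, sulfide.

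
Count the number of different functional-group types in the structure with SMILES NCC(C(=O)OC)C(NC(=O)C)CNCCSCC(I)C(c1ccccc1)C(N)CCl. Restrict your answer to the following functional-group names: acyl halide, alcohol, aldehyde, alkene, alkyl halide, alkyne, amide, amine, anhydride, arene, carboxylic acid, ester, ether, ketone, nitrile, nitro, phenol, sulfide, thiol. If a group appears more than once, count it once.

Reading the structure from left to right:
  H2NCH2: –NH2 on an sp³ carbon with no adjacent C=O → amine.
  CH(COOCH3): pendant –COOCH3: carbonyl C bonded to C and –OCH3 → ester.
  CH(NHCOCH3): pendant –NHC(=O)CH3: N bonded to a carbonyl → amide (not amine).
  CH2NHCH2: C–N–C with sp³ carbons and no adjacent C=O → amine (secondary).
  CH2SCH2: C–S–C linkage → sulfide (thioether).
  CH(I): halogen on an sp³ carbon → alkyl halide.
  CH(C6H5): pendant –C6H5: benzene ring → arene.
  CH(NH2): –NH2 on an sp³ carbon with no adjacent C=O → amine.
  CH2Cl: halogen on an sp³ carbon → alkyl halide.
Distinct types present: alkyl halide, amide, amine, arene, ester, sulfide.

6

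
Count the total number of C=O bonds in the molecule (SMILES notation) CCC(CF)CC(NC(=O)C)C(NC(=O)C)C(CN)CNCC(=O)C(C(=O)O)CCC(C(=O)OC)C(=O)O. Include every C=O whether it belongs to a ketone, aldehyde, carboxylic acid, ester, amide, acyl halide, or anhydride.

6

CH(NHCOCH3): amide, 1 C=O (running total 1).
CH(NHCOCH3): amide, 1 C=O (running total 2).
CO: ketone, 1 C=O (running total 3).
CH(COOH): carboxylic acid, 1 C=O (running total 4).
CH(COOCH3): ester, 1 C=O (running total 5).
COOH: carboxylic acid, 1 C=O (running total 6).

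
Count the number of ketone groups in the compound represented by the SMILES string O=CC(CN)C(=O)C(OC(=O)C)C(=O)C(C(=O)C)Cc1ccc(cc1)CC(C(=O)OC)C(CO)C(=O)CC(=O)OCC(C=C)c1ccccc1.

Reading the structure from left to right:
  OHC: terminal –CHO: carbonyl C bonded to H and C → aldehyde.
  CH(CH2NH2): pendant –CH2NH2: N on sp³ C, no adjacent C=O → amine.
  CO: –C(=O)– with carbon on both sides → ketone.
  CH(OCOCH3): pendant –OC(=O)CH3: an acyloxy group → ester.
  CO: –C(=O)– with carbon on both sides → ketone.
  CH(COCH3): pendant –COCH3: carbonyl C bonded to two carbons → ketone.
  C6H4: para-disubstituted benzene ring → arene.
  CH(COOCH3): pendant –COOCH3: carbonyl C bonded to C and –OCH3 → ester.
  CH(CH2OH): pendant –CH2OH on an sp³ backbone C → alcohol.
  CO: –C(=O)– with carbon on both sides → ketone.
  CH2COOCH2: –C(=O)–O–C with C on the carbonyl side → ester.
  CH(CH=CH2): pendant –CH=CH2: C=C double bond → alkene.
  C6H5: –C6H5 phenyl ring → arene.
Ketone appears at: CO, CO, CH(COCH3), CO → 4.

4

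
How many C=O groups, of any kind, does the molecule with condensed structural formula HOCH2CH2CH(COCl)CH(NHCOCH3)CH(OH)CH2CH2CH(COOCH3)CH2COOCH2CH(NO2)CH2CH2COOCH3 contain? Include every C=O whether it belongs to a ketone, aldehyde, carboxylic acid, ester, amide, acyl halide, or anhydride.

5

CH(COCl): acyl halide, 1 C=O (running total 1).
CH(NHCOCH3): amide, 1 C=O (running total 2).
CH(COOCH3): ester, 1 C=O (running total 3).
CH2COOCH2: ester, 1 C=O (running total 4).
COOCH3: ester, 1 C=O (running total 5).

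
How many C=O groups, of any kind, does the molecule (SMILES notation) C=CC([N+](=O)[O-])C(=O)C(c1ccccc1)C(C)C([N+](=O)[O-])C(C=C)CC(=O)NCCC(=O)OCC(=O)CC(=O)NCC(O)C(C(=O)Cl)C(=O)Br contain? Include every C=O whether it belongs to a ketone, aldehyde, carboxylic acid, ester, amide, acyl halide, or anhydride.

7

CO: ketone, 1 C=O (running total 1).
CH2CONHCH2: amide, 1 C=O (running total 2).
CH2COOCH2: ester, 1 C=O (running total 3).
CO: ketone, 1 C=O (running total 4).
CH2CONHCH2: amide, 1 C=O (running total 5).
CH(COCl): acyl halide, 1 C=O (running total 6).
COBr: acyl halide, 1 C=O (running total 7).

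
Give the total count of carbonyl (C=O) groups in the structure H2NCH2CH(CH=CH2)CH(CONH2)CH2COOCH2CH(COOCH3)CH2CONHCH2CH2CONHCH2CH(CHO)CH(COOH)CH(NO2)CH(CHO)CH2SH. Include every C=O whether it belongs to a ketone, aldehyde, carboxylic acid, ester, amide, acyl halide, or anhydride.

CH(CONH2): amide, 1 C=O (running total 1).
CH2COOCH2: ester, 1 C=O (running total 2).
CH(COOCH3): ester, 1 C=O (running total 3).
CH2CONHCH2: amide, 1 C=O (running total 4).
CH2CONHCH2: amide, 1 C=O (running total 5).
CH(CHO): aldehyde, 1 C=O (running total 6).
CH(COOH): carboxylic acid, 1 C=O (running total 7).
CH(CHO): aldehyde, 1 C=O (running total 8).

8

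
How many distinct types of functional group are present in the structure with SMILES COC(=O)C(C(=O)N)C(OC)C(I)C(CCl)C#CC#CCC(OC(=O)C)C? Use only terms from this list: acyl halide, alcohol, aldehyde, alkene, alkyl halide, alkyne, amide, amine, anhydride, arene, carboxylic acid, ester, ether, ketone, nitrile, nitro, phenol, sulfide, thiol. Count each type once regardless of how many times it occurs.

Working along the chain:
  CH3OOC: CH3O–C(=O)–: carbonyl C bonded to C and to –OCH3 → ester (not ketone + ether).
  CH(CONH2): pendant –CONH2: carbonyl C bonded to C and N → amide.
  CH(OCH3): pendant –OCH3: C–O–C with sp³ C, no adjacent C=O → ether.
  CH(I): halogen on an sp³ carbon → alkyl halide.
  CH(CH2Cl): pendant –CH2X: halogen on sp³ carbon → alkyl halide.
  C≡C: C≡C triple bond → alkyne.
  C≡C: C≡C triple bond → alkyne.
  CH(OCOCH3): pendant –OC(=O)CH3: an acyloxy group → ester.
Distinct types present: alkyl halide, alkyne, amide, ester, ether.

5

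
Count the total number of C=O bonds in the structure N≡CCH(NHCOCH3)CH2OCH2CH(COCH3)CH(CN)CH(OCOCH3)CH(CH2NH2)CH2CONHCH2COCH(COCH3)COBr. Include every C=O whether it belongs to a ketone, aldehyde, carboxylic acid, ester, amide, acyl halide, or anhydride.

CH(NHCOCH3): amide, 1 C=O (running total 1).
CH(COCH3): ketone, 1 C=O (running total 2).
CH(OCOCH3): ester, 1 C=O (running total 3).
CH2CONHCH2: amide, 1 C=O (running total 4).
CO: ketone, 1 C=O (running total 5).
CH(COCH3): ketone, 1 C=O (running total 6).
COBr: acyl halide, 1 C=O (running total 7).

7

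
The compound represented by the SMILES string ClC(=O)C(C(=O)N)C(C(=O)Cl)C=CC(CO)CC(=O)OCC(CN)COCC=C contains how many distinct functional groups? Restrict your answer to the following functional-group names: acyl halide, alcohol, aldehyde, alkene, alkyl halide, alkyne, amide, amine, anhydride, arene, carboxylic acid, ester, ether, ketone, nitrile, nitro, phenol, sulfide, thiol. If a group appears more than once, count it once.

Working along the chain:
  ClCO: –C(=O)Cl: carbonyl C bonded to C and to a halogen → acyl halide (not alkyl halide).
  CH(CONH2): pendant –CONH2: carbonyl C bonded to C and N → amide.
  CH(COCl): pendant –C(=O)X: carbonyl C bonded to C and halogen → acyl halide.
  CH=CH: C=C double bond → alkene.
  CH(CH2OH): pendant –CH2OH on an sp³ backbone C → alcohol.
  CH2COOCH2: –C(=O)–O–C with C on the carbonyl side → ester.
  CH(CH2NH2): pendant –CH2NH2: N on sp³ C, no adjacent C=O → amine.
  CH2OCH2: C–O–C with sp³ carbons on both sides and no adjacent C=O → ether.
  CH=CH2: C=C double bond → alkene.
Distinct types present: acyl halide, alcohol, alkene, amide, amine, ester, ether.

7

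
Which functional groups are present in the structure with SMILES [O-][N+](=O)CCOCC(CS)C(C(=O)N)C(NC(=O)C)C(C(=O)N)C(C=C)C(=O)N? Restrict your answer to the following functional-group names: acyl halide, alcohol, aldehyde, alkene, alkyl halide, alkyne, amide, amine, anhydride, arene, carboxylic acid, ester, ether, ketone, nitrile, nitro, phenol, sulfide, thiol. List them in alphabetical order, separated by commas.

alkene, amide, ether, nitro, thiol

–NO2 on carbon → nitro group.
C–O–C with sp³ carbons on both sides and no adjacent C=O → ether.
pendant –CH2SH → thiol.
pendant –CONH2: carbonyl C bonded to C and N → amide.
pendant –NHC(=O)CH3: N bonded to a carbonyl → amide (not amine).
pendant –CONH2: carbonyl C bonded to C and N → amide.
pendant –CH=CH2: C=C double bond → alkene.
–C(=O)NH2: carbonyl C bonded to C and to N → amide (the N is not a separate amine).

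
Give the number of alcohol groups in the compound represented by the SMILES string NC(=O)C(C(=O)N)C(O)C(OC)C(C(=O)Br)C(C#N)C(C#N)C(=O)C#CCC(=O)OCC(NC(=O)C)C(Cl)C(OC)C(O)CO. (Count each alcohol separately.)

3

–C(=O)NH2: carbonyl C bonded to C and to N → amide (the N is not a separate amine).
pendant –CONH2: carbonyl C bonded to C and N → amide.
–OH on an sp³ carbon → alcohol (secondary).
pendant –OCH3: C–O–C with sp³ C, no adjacent C=O → ether.
pendant –C(=O)X: carbonyl C bonded to C and halogen → acyl halide.
pendant –C≡N: nitrile.
pendant –C≡N: nitrile.
–C(=O)– with carbon on both sides → ketone.
C≡C triple bond → alkyne.
–C(=O)–O–C with C on the carbonyl side → ester.
pendant –NHC(=O)CH3: N bonded to a carbonyl → amide (not amine).
halogen on an sp³ carbon → alkyl halide.
pendant –OCH3: C–O–C with sp³ C, no adjacent C=O → ether.
–OH on an sp³ carbon → alcohol (secondary).
–OH on an sp³ carbon → alcohol.
Alcohol appears at: CH(OH), CH(OH), CH2OH → 3.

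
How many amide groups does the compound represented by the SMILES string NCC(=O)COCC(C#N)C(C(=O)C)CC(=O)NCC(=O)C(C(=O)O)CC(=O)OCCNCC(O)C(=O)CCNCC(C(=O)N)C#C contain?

–NH2 on an sp³ carbon with no adjacent C=O → amine.
–C(=O)– with carbon on both sides → ketone.
C–O–C with sp³ carbons on both sides and no adjacent C=O → ether.
pendant –C≡N: nitrile.
pendant –COCH3: carbonyl C bonded to two carbons → ketone.
–C(=O)–N– linkage → amide (the N is not an amine).
–C(=O)– with carbon on both sides → ketone.
pendant –COOH: carbonyl C bonded to C and –OH → carboxylic acid.
–C(=O)–O–C with C on the carbonyl side → ester.
C–N–C with sp³ carbons and no adjacent C=O → amine (secondary).
–OH on an sp³ carbon → alcohol (secondary).
–C(=O)– with carbon on both sides → ketone.
C–N–C with sp³ carbons and no adjacent C=O → amine (secondary).
pendant –CONH2: carbonyl C bonded to C and N → amide.
C≡C triple bond → alkyne.
Amide appears at: CH2CONHCH2, CH(CONH2) → 2.

2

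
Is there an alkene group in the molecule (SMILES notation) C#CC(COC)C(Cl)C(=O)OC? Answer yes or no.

no

Taking each segment in turn:
  HC≡C: C≡C triple bond → alkyne.
  CH(CH2OCH3): pendant –CH2OCH3: C–O–C linkage → ether.
  CH(Cl): halogen on an sp³ carbon → alkyl halide.
  COOCH3: –C(=O)OCH3: carbonyl C bonded to C and to –OCH3 → ester (not ketone + ether).
The groups actually present are: alkyl halide, alkyne, ester, ether.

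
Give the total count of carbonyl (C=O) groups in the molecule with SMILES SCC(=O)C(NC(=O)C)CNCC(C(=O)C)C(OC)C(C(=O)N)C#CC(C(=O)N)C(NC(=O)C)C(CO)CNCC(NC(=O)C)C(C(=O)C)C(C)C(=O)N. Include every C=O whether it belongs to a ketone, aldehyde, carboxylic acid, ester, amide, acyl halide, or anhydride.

9

CO: ketone, 1 C=O (running total 1).
CH(NHCOCH3): amide, 1 C=O (running total 2).
CH(COCH3): ketone, 1 C=O (running total 3).
CH(CONH2): amide, 1 C=O (running total 4).
CH(CONH2): amide, 1 C=O (running total 5).
CH(NHCOCH3): amide, 1 C=O (running total 6).
CH(NHCOCH3): amide, 1 C=O (running total 7).
CH(COCH3): ketone, 1 C=O (running total 8).
CONH2: amide, 1 C=O (running total 9).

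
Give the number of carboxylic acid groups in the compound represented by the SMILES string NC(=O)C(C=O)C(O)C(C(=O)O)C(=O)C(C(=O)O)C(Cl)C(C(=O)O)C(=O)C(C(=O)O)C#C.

Working along the chain:
  H2NCO: –C(=O)NH2: carbonyl C bonded to C and to N → amide (the N is not a separate amine).
  CH(CHO): pendant –CHO: carbonyl C bonded to C and H → aldehyde.
  CH(OH): –OH on an sp³ carbon → alcohol (secondary).
  CH(COOH): pendant –COOH: carbonyl C bonded to C and –OH → carboxylic acid.
  CO: –C(=O)– with carbon on both sides → ketone.
  CH(COOH): pendant –COOH: carbonyl C bonded to C and –OH → carboxylic acid.
  CH(Cl): halogen on an sp³ carbon → alkyl halide.
  CH(COOH): pendant –COOH: carbonyl C bonded to C and –OH → carboxylic acid.
  CO: –C(=O)– with carbon on both sides → ketone.
  CH(COOH): pendant –COOH: carbonyl C bonded to C and –OH → carboxylic acid.
  C≡CH: C≡C triple bond → alkyne.
Carboxylic acid appears at: CH(COOH), CH(COOH), CH(COOH), CH(COOH) → 4.

4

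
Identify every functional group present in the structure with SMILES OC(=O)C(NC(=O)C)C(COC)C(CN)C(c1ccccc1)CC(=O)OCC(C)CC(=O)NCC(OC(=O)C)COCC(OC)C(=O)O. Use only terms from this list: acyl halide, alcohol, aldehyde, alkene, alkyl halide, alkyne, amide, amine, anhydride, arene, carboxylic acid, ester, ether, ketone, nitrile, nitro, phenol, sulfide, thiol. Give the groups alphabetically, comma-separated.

amide, amine, arene, carboxylic acid, ester, ether

–COOH: carbonyl C bonded to –OH and C → carboxylic acid (the –OH is not a separate alcohol).
pendant –NHC(=O)CH3: N bonded to a carbonyl → amide (not amine).
pendant –CH2OCH3: C–O–C linkage → ether.
pendant –CH2NH2: N on sp³ C, no adjacent C=O → amine.
pendant –C6H5: benzene ring → arene.
–C(=O)–O–C with C on the carbonyl side → ester.
–C(=O)–N– linkage → amide (the N is not an amine).
pendant –OC(=O)CH3: an acyloxy group → ester.
C–O–C with sp³ carbons on both sides and no adjacent C=O → ether.
pendant –OCH3: C–O–C with sp³ C, no adjacent C=O → ether.
–COOH: carbonyl C bonded to –OH and C → carboxylic acid (the –OH is not a separate alcohol).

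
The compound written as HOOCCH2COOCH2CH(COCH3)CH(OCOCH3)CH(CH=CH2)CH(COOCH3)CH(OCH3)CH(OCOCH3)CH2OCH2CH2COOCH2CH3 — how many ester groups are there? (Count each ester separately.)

5

–COOH: carbonyl C bonded to –OH and C → carboxylic acid (the –OH is not a separate alcohol).
–C(=O)–O–C with C on the carbonyl side → ester.
pendant –COCH3: carbonyl C bonded to two carbons → ketone.
pendant –OC(=O)CH3: an acyloxy group → ester.
pendant –CH=CH2: C=C double bond → alkene.
pendant –COOCH3: carbonyl C bonded to C and –OCH3 → ester.
pendant –OCH3: C–O–C with sp³ C, no adjacent C=O → ether.
pendant –OC(=O)CH3: an acyloxy group → ester.
C–O–C with sp³ carbons on both sides and no adjacent C=O → ether.
–C(=O)–O–C with C on the carbonyl side → ester.
Ester appears at: CH2COOCH2, CH(OCOCH3), CH(COOCH3), CH(OCOCH3), CH2COOCH2 → 5.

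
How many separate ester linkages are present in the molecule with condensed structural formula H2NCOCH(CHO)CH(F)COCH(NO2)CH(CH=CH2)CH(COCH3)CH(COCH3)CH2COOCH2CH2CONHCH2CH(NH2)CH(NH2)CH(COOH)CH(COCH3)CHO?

–C(=O)NH2: carbonyl C bonded to C and to N → amide (the N is not a separate amine).
pendant –CHO: carbonyl C bonded to C and H → aldehyde.
halogen on an sp³ carbon → alkyl halide.
–C(=O)– with carbon on both sides → ketone.
–NO2 on an sp³ carbon → nitro (the N=O is not a carbonyl).
pendant –CH=CH2: C=C double bond → alkene.
pendant –COCH3: carbonyl C bonded to two carbons → ketone.
pendant –COCH3: carbonyl C bonded to two carbons → ketone.
–C(=O)–O–C with C on the carbonyl side → ester.
–C(=O)–N– linkage → amide (the N is not an amine).
–NH2 on an sp³ carbon with no adjacent C=O → amine.
–NH2 on an sp³ carbon with no adjacent C=O → amine.
pendant –COOH: carbonyl C bonded to C and –OH → carboxylic acid.
pendant –COCH3: carbonyl C bonded to two carbons → ketone.
terminal –CHO: carbonyl C bonded to H and C → aldehyde.
Ester appears at: CH2COOCH2 → 1.

1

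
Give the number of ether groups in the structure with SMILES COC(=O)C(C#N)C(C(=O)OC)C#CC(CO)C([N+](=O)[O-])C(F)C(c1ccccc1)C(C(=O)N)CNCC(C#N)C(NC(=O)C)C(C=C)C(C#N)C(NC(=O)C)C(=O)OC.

0

Working along the chain:
  CH3OOC: CH3O–C(=O)–: carbonyl C bonded to C and to –OCH3 → ester (not ketone + ether).
  CH(CN): pendant –C≡N: nitrile.
  CH(COOCH3): pendant –COOCH3: carbonyl C bonded to C and –OCH3 → ester.
  C≡C: C≡C triple bond → alkyne.
  CH(CH2OH): pendant –CH2OH on an sp³ backbone C → alcohol.
  CH(NO2): –NO2 on an sp³ carbon → nitro (the N=O is not a carbonyl).
  CH(F): halogen on an sp³ carbon → alkyl halide.
  CH(C6H5): pendant –C6H5: benzene ring → arene.
  CH(CONH2): pendant –CONH2: carbonyl C bonded to C and N → amide.
  CH2NHCH2: C–N–C with sp³ carbons and no adjacent C=O → amine (secondary).
  CH(CN): pendant –C≡N: nitrile.
  CH(NHCOCH3): pendant –NHC(=O)CH3: N bonded to a carbonyl → amide (not amine).
  CH(CH=CH2): pendant –CH=CH2: C=C double bond → alkene.
  CH(CN): pendant –C≡N: nitrile.
  CH(NHCOCH3): pendant –NHC(=O)CH3: N bonded to a carbonyl → amide (not amine).
  COOCH3: –C(=O)OCH3: carbonyl C bonded to C and to –OCH3 → ester (not ketone + ether).
No segment is a ether: CH3OOC is ester, not ether; CH(COOCH3) is ester, not ether; CH(CH2OH) is alcohol, not ether. → 0.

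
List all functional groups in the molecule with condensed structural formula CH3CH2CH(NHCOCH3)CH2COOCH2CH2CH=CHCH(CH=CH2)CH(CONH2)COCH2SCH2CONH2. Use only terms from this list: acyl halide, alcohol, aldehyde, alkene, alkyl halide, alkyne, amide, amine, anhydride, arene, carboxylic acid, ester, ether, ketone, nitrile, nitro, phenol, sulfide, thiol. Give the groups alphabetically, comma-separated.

alkene, amide, ester, ketone, sulfide

Taking each segment in turn:
  CH(NHCOCH3): pendant –NHC(=O)CH3: N bonded to a carbonyl → amide (not amine).
  CH2COOCH2: –C(=O)–O–C with C on the carbonyl side → ester.
  CH=CH: C=C double bond → alkene.
  CH(CH=CH2): pendant –CH=CH2: C=C double bond → alkene.
  CH(CONH2): pendant –CONH2: carbonyl C bonded to C and N → amide.
  CO: –C(=O)– with carbon on both sides → ketone.
  CH2SCH2: C–S–C linkage → sulfide (thioether).
  CONH2: –C(=O)NH2: carbonyl C bonded to C and to N → amide (the N is not a separate amine).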